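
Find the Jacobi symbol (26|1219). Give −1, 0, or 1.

Pull out 2: since 1219 ≡ 3 (mod 8), (2/1219) = -1.
Reciprocity: 13 ≡ 1 and 1219 ≡ 3 (mod 4), so (13/1219) = +(1219/13).
Reduce top mod 13: now compute (10/13).
Pull out 2: since 13 ≡ 5 (mod 8), (2/13) = -1.
Reciprocity: 5 ≡ 1 and 13 ≡ 1 (mod 4), so (5/13) = +(13/5).
Reduce top mod 5: now compute (3/5).
Reciprocity: 3 ≡ 3 and 5 ≡ 1 (mod 4), so (3/5) = +(5/3).
Reduce top mod 3: now compute (2/3).
Pull out 2: since 3 ≡ 3 (mod 8), (2/3) = -1.
Reached (1/3) = 1. Collecting the sign flips along the way, the symbol is -1.

-1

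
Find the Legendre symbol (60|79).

Euler's criterion: (60/79) ≡ 60^39 (mod 79).
60^2 ≡ 45 (mod 79)
60^4 ≡ 50 (mod 79)
60^8 ≡ 51 (mod 79)
60^16 ≡ 73 (mod 79)
60^32 ≡ 36 (mod 79)
60^39 = 60^(32+4+2+1) ≡ 78 (mod 79).
Result is 78 ≡ −1, so (60/79) = −1.

-1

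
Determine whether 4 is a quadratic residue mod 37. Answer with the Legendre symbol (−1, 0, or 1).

Euler's criterion: (4/37) ≡ 4^18 (mod 37).
4^2 ≡ 16 (mod 37)
4^4 ≡ 34 (mod 37)
4^8 ≡ 9 (mod 37)
4^16 ≡ 7 (mod 37)
4^18 = 4^(16+2) ≡ 1 (mod 37).
Result is 1, so (4/37) = 1.

1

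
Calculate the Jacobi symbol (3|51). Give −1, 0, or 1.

0

Reciprocity: 3 ≡ 3 and 51 ≡ 3 (mod 4), so (3/51) = −(51/3).
Reduce top mod 3: now compute (0/3).
Top reduces to 0: gcd > 1, so the symbol is 0.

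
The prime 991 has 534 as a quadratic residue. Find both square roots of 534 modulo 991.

286, 705

Since 991 ≡ 3 (mod 4), a square root of 534 is 534^((991+1)/4) = 534^248 mod 991.
Repeated squaring: 534^2≡739, 534^4≡80, 534^8≡454, 534^16≡979, 534^32≡144, 534^64≡916, 534^128≡670 (mod 991).
534^248 = 534^(128+64+32+16+8) ≡ 705 (mod 991).
Check: 705² = 497025 ≡ 534 (mod 991). The two roots are 286 and 705.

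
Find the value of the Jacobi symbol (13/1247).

Reciprocity: 13 ≡ 1 and 1247 ≡ 3 (mod 4), so (13/1247) = +(1247/13).
Reduce top mod 13: now compute (12/13).
Pull out 2^2: since 13 ≡ 5 (mod 8), (2/13) = -1, so (2/13)^2 = +1.
Reciprocity: 3 ≡ 3 and 13 ≡ 1 (mod 4), so (3/13) = +(13/3).
Reduce top mod 3: now compute (1/3).
Reached (1/3) = 1. Collecting the sign flips along the way, the symbol is +1.

1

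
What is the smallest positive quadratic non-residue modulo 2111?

7

(2/2111) = +1, so 2 is a residue.
(3/2111) = +1, so 3 is a residue.
(4/2111) = +1, so 4 is a residue.
(5/2111) = +1, so 5 is a residue.
(6/2111) = +1, so 6 is a residue.
(7/2111) = −1, so 7 is the smallest positive non-residue mod 2111.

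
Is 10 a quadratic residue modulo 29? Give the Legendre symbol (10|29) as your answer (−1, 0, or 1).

Euler's criterion: (10/29) ≡ 10^14 (mod 29).
10^2 ≡ 13 (mod 29)
10^4 ≡ 24 (mod 29)
10^8 ≡ 25 (mod 29)
10^14 = 10^(8+4+2) ≡ 28 (mod 29).
Result is 28 ≡ −1, so (10/29) = −1.

-1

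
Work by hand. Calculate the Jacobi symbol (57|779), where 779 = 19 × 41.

0

Reciprocity: 57 ≡ 1 and 779 ≡ 3 (mod 4), so (57/779) = +(779/57).
Reduce top mod 57: now compute (38/57).
Pull out 2: since 57 ≡ 1 (mod 8), (2/57) = +1.
Reciprocity: 19 ≡ 3 and 57 ≡ 1 (mod 4), so (19/57) = +(57/19).
Reduce top mod 19: now compute (0/19).
Top reduces to 0: gcd > 1, so the symbol is 0.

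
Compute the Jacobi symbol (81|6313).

1

Reciprocity: 81 ≡ 1 and 6313 ≡ 1 (mod 4), so (81/6313) = +(6313/81).
Reduce top mod 81: now compute (76/81).
Pull out 2^2: since 81 ≡ 1 (mod 8), (2/81) = +1, so (2/81)^2 = +1.
Reciprocity: 19 ≡ 3 and 81 ≡ 1 (mod 4), so (19/81) = +(81/19).
Reduce top mod 19: now compute (5/19).
Reciprocity: 5 ≡ 1 and 19 ≡ 3 (mod 4), so (5/19) = +(19/5).
Reduce top mod 5: now compute (4/5).
Pull out 2^2: since 5 ≡ 5 (mod 8), (2/5) = -1, so (2/5)^2 = +1.
Reached (1/5) = 1. Collecting the sign flips along the way, the symbol is +1.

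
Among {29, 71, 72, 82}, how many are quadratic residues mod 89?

2

(29/89) = -1 → non-residue.
(71/89) = +1 → QR.
(72/89) = +1 → QR.
(82/89) = -1 → non-residue.
Total quadratic residues among the 4: 2.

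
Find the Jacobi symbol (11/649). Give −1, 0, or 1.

0

Reciprocity: 11 ≡ 3 and 649 ≡ 1 (mod 4), so (11/649) = +(649/11).
Reduce top mod 11: now compute (0/11).
Top reduces to 0: gcd > 1, so the symbol is 0.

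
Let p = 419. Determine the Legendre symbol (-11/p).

1

Euler's criterion: (-11/419) ≡ 408^209 (mod 419).
408^2 ≡ 121 (mod 419)
408^4 ≡ 395 (mod 419)
408^8 ≡ 157 (mod 419)
408^16 ≡ 347 (mod 419)
408^32 ≡ 156 (mod 419)
408^64 ≡ 34 (mod 419)
408^128 ≡ 318 (mod 419)
408^209 = 408^(128+64+16+1) ≡ 1 (mod 419).
Result is 1, so (-11/419) = 1.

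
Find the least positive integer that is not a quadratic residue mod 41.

(2/41) = +1, so 2 is a residue.
(3/41) = −1, so 3 is the smallest positive non-residue mod 41.

3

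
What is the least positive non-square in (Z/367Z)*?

3

(2/367) = +1, so 2 is a residue.
(3/367) = −1, so 3 is the smallest positive non-residue mod 367.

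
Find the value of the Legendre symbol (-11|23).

First reduce: -11 ≡ 12 (mod 23).
Pull out 2^2: since 23 ≡ 7 (mod 8), (2/23) = +1, so (2/23)^2 = +1.
Reciprocity: 3 ≡ 3 and 23 ≡ 3 (mod 4), so (3/23) = −(23/3).
Reduce top mod 3: now compute (2/3).
Pull out 2: since 3 ≡ 3 (mod 8), (2/3) = -1.
Reached (1/3) = 1. Collecting the sign flips along the way, the symbol is +1.

1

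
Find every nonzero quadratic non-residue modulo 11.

2 6 7 8 10

Square k = 1,…,5 (k and 11−k give the same square):
1²=1, 2²=4, 3²=9, 4²≡5, 5²≡3 (mod 11).
The residues are {1, 3, 4, 5, 9}; the non-residues are the remaining 5 nonzero classes.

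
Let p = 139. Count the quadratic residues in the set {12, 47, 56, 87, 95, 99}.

2

(12/139) = -1 → non-residue.
(47/139) = +1 → QR.
(56/139) = -1 → non-residue.
(87/139) = -1 → non-residue.
(95/139) = -1 → non-residue.
(99/139) = +1 → QR.
Total quadratic residues among the 6: 2.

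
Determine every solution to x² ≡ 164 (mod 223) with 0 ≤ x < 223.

68, 155

Since 223 ≡ 3 (mod 4), a square root of 164 is 164^((223+1)/4) = 164^56 mod 223.
Repeated squaring: 164^2≡136, 164^4≡210, 164^8≡169, 164^16≡17, 164^32≡66 (mod 223).
164^56 = 164^(32+16+8) ≡ 68 (mod 223).
Check: 68² = 4624 ≡ 164 (mod 223). The two roots are 68 and 155.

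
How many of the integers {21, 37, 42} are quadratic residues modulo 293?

2

(21/293) = +1 → QR.
(37/293) = +1 → QR.
(42/293) = -1 → non-residue.
Total quadratic residues among the 3: 2.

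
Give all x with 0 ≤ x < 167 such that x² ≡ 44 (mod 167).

Since 167 ≡ 3 (mod 4), a square root of 44 is 44^((167+1)/4) = 44^42 mod 167.
Repeated squaring: 44^2≡99, 44^4≡115, 44^8≡32, 44^16≡22, 44^32≡150 (mod 167).
44^42 = 44^(32+8+2) ≡ 85 (mod 167).
Check: 85² = 7225 ≡ 44 (mod 167). The two roots are 82 and 85.

82, 85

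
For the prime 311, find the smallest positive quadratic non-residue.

(2/311) = +1, so 2 is a residue.
(3/311) = +1, so 3 is a residue.
(4/311) = +1, so 4 is a residue.
(5/311) = +1, so 5 is a residue.
(6/311) = +1, so 6 is a residue.
(7/311) = +1, so 7 is a residue.
(8/311) = +1, so 8 is a residue.
(9/311) = +1, so 9 is a residue.
(10/311) = +1, so 10 is a residue.
(11/311) = −1, so 11 is the smallest positive non-residue mod 311.

11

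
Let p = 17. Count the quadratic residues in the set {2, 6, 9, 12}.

2

(2/17) = +1 → QR.
(6/17) = -1 → non-residue.
(9/17) = +1 → QR.
(12/17) = -1 → non-residue.
Total quadratic residues among the 4: 2.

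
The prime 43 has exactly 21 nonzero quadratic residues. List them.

1,4,6,9,10,11,13,14,15,16,17,21,23,24,25,31,35,36,38,40,41

Square k = 1,…,21 (k and 43−k give the same square):
1²=1, 2²=4, 3²=9, 4²=16, 5²=25, 6²=36, 7²≡6, 8²≡21, 9²≡38, 10²≡14, 11²≡35, 12²≡15, 13²≡40, 14²≡24, 15²≡10, 16²≡41, 17²≡31, 18²≡23, 19²≡17, 20²≡13, 21²≡11 (mod 43).
So the quadratic residues mod 43 are {1, 4, 6, 9, 10, 11, 13, 14, 15, 16, 17, 21, 23, 24, 25, 31, 35, 36, 38, 40, 41}.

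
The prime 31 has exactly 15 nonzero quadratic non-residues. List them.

Square k = 1,…,15 (k and 31−k give the same square):
1²=1, 2²=4, 3²=9, 4²=16, 5²=25, 6²≡5, 7²≡18, 8²≡2, 9²≡19, 10²≡7, 11²≡28, 12²≡20, 13²≡14, 14²≡10, 15²≡8 (mod 31).
The residues are {1, 2, 4, 5, 7, 8, 9, 10, 14, 16, 18, 19, 20, 25, 28}; the non-residues are the remaining 15 nonzero classes.

3 6 11 12 13 15 17 21 22 23 24 26 27 29 30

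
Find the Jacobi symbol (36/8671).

Pull out 2^2: since 8671 ≡ 7 (mod 8), (2/8671) = +1, so (2/8671)^2 = +1.
Reciprocity: 9 ≡ 1 and 8671 ≡ 3 (mod 4), so (9/8671) = +(8671/9).
Reduce top mod 9: now compute (4/9).
Pull out 2^2: since 9 ≡ 1 (mod 8), (2/9) = +1, so (2/9)^2 = +1.
Reached (1/9) = 1. Collecting the sign flips along the way, the symbol is +1.

1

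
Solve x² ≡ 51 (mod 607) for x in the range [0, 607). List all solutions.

281, 326

Since 607 ≡ 3 (mod 4), a square root of 51 is 51^((607+1)/4) = 51^152 mod 607.
Repeated squaring: 51^2≡173, 51^4≡186, 51^8≡604, 51^16≡9, 51^32≡81, 51^64≡491, 51^128≡102 (mod 607).
51^152 = 51^(128+16+8) ≡ 281 (mod 607).
Check: 281² = 78961 ≡ 51 (mod 607). The two roots are 281 and 326.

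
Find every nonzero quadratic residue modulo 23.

Square k = 1,…,11 (k and 23−k give the same square):
1²=1, 2²=4, 3²=9, 4²=16, 5²≡2, 6²≡13, 7²≡3, 8²≡18, 9²≡12, 10²≡8, 11²≡6 (mod 23).
So the quadratic residues mod 23 are {1, 2, 3, 4, 6, 8, 9, 12, 13, 16, 18}.

1, 2, 3, 4, 6, 8, 9, 12, 13, 16, 18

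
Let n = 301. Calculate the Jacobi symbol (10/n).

-1

Pull out 2: since 301 ≡ 5 (mod 8), (2/301) = -1.
Reciprocity: 5 ≡ 1 and 301 ≡ 1 (mod 4), so (5/301) = +(301/5).
Reduce top mod 5: now compute (1/5).
Reached (1/5) = 1. Collecting the sign flips along the way, the symbol is -1.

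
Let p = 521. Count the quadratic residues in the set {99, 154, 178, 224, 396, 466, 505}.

(99/521) = +1 → QR.
(154/521) = -1 → non-residue.
(178/521) = -1 → non-residue.
(224/521) = -1 → non-residue.
(396/521) = +1 → QR.
(466/521) = +1 → QR.
(505/521) = +1 → QR.
Total quadratic residues among the 7: 4.

4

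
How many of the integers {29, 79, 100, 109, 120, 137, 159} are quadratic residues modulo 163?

1

(29/163) = -1 → non-residue.
(79/163) = -1 → non-residue.
(100/163) = +1 → QR.
(109/163) = -1 → non-residue.
(120/163) = -1 → non-residue.
(137/163) = -1 → non-residue.
(159/163) = -1 → non-residue.
Total quadratic residues among the 7: 1.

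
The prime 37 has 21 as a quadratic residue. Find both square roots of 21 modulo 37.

37 ≡ 1 (mod 4), so we find a root by search.
Trying successive values, 13² = 169 ≡ 21 (mod 37). The other root is 37 − 13 = 24.

13, 24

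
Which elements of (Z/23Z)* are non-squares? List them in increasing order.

Square k = 1,…,11 (k and 23−k give the same square):
1²=1, 2²=4, 3²=9, 4²=16, 5²≡2, 6²≡13, 7²≡3, 8²≡18, 9²≡12, 10²≡8, 11²≡6 (mod 23).
The residues are {1, 2, 3, 4, 6, 8, 9, 12, 13, 16, 18}; the non-residues are the remaining 11 nonzero classes.

5, 7, 10, 11, 14, 15, 17, 19, 20, 21, 22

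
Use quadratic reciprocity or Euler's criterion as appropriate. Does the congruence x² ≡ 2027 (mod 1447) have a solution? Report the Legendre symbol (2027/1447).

1

First reduce: 2027 ≡ 580 (mod 1447).
Pull out 2^2: since 1447 ≡ 7 (mod 8), (2/1447) = +1, so (2/1447)^2 = +1.
Reciprocity: 145 ≡ 1 and 1447 ≡ 3 (mod 4), so (145/1447) = +(1447/145).
Reduce top mod 145: now compute (142/145).
Pull out 2: since 145 ≡ 1 (mod 8), (2/145) = +1.
Reciprocity: 71 ≡ 3 and 145 ≡ 1 (mod 4), so (71/145) = +(145/71).
Reduce top mod 71: now compute (3/71).
Reciprocity: 3 ≡ 3 and 71 ≡ 3 (mod 4), so (3/71) = −(71/3).
Reduce top mod 3: now compute (2/3).
Pull out 2: since 3 ≡ 3 (mod 8), (2/3) = -1.
Reached (1/3) = 1. Collecting the sign flips along the way, the symbol is +1.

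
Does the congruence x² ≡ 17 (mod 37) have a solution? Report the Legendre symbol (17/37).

-1

Reciprocity: 17 ≡ 1 and 37 ≡ 1 (mod 4), so (17/37) = +(37/17).
Reduce top mod 17: now compute (3/17).
Reciprocity: 3 ≡ 3 and 17 ≡ 1 (mod 4), so (3/17) = +(17/3).
Reduce top mod 3: now compute (2/3).
Pull out 2: since 3 ≡ 3 (mod 8), (2/3) = -1.
Reached (1/3) = 1. Collecting the sign flips along the way, the symbol is -1.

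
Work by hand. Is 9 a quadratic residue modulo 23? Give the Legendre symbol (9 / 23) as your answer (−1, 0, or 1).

Reciprocity: 9 ≡ 1 and 23 ≡ 3 (mod 4), so (9/23) = +(23/9).
Reduce top mod 9: now compute (5/9).
Reciprocity: 5 ≡ 1 and 9 ≡ 1 (mod 4), so (5/9) = +(9/5).
Reduce top mod 5: now compute (4/5).
Pull out 2^2: since 5 ≡ 5 (mod 8), (2/5) = -1, so (2/5)^2 = +1.
Reached (1/5) = 1. Collecting the sign flips along the way, the symbol is +1.

1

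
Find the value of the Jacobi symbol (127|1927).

-1

Reciprocity: 127 ≡ 3 and 1927 ≡ 3 (mod 4), so (127/1927) = −(1927/127).
Reduce top mod 127: now compute (22/127).
Pull out 2: since 127 ≡ 7 (mod 8), (2/127) = +1.
Reciprocity: 11 ≡ 3 and 127 ≡ 3 (mod 4), so (11/127) = −(127/11).
Reduce top mod 11: now compute (6/11).
Pull out 2: since 11 ≡ 3 (mod 8), (2/11) = -1.
Reciprocity: 3 ≡ 3 and 11 ≡ 3 (mod 4), so (3/11) = −(11/3).
Reduce top mod 3: now compute (2/3).
Pull out 2: since 3 ≡ 3 (mod 8), (2/3) = -1.
Reached (1/3) = 1. Collecting the sign flips along the way, the symbol is -1.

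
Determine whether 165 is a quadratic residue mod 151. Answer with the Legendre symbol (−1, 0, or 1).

-1

Euler's criterion: (165/151) ≡ 14^75 (mod 151).
14^2 ≡ 45 (mod 151)
14^4 ≡ 62 (mod 151)
14^8 ≡ 69 (mod 151)
14^16 ≡ 80 (mod 151)
14^32 ≡ 58 (mod 151)
14^64 ≡ 42 (mod 151)
14^75 = 14^(64+8+2+1) ≡ 150 (mod 151).
Result is 150 ≡ −1, so (165/151) = −1.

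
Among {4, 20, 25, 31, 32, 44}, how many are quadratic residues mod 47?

(4/47) = +1 → QR.
(20/47) = -1 → non-residue.
(25/47) = +1 → QR.
(31/47) = -1 → non-residue.
(32/47) = +1 → QR.
(44/47) = -1 → non-residue.
Total quadratic residues among the 6: 3.

3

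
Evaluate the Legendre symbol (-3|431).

-1

First reduce: -3 ≡ 428 (mod 431).
Pull out 2^2: since 431 ≡ 7 (mod 8), (2/431) = +1, so (2/431)^2 = +1.
Reciprocity: 107 ≡ 3 and 431 ≡ 3 (mod 4), so (107/431) = −(431/107).
Reduce top mod 107: now compute (3/107).
Reciprocity: 3 ≡ 3 and 107 ≡ 3 (mod 4), so (3/107) = −(107/3).
Reduce top mod 3: now compute (2/3).
Pull out 2: since 3 ≡ 3 (mod 8), (2/3) = -1.
Reached (1/3) = 1. Collecting the sign flips along the way, the symbol is -1.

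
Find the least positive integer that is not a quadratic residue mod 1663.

(2/1663) = +1, so 2 is a residue.
(3/1663) = −1, so 3 is the smallest positive non-residue mod 1663.

3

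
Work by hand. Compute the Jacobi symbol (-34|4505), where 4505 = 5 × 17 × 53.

0

First reduce: -34 ≡ 4471 (mod 4505).
Reciprocity: 4471 ≡ 3 and 4505 ≡ 1 (mod 4), so (4471/4505) = +(4505/4471).
Reduce top mod 4471: now compute (34/4471).
Pull out 2: since 4471 ≡ 7 (mod 8), (2/4471) = +1.
Reciprocity: 17 ≡ 1 and 4471 ≡ 3 (mod 4), so (17/4471) = +(4471/17).
Reduce top mod 17: now compute (0/17).
Top reduces to 0: gcd > 1, so the symbol is 0.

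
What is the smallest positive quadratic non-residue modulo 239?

(2/239) = +1, so 2 is a residue.
(3/239) = +1, so 3 is a residue.
(4/239) = +1, so 4 is a residue.
(5/239) = +1, so 5 is a residue.
(6/239) = +1, so 6 is a residue.
(7/239) = −1, so 7 is the smallest positive non-residue mod 239.

7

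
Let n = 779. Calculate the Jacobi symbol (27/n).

1

Reciprocity: 27 ≡ 3 and 779 ≡ 3 (mod 4), so (27/779) = −(779/27).
Reduce top mod 27: now compute (23/27).
Reciprocity: 23 ≡ 3 and 27 ≡ 3 (mod 4), so (23/27) = −(27/23).
Reduce top mod 23: now compute (4/23).
Pull out 2^2: since 23 ≡ 7 (mod 8), (2/23) = +1, so (2/23)^2 = +1.
Reached (1/23) = 1. Collecting the sign flips along the way, the symbol is +1.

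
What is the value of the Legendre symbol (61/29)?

First reduce: 61 ≡ 3 (mod 29).
Reciprocity: 3 ≡ 3 and 29 ≡ 1 (mod 4), so (3/29) = +(29/3).
Reduce top mod 3: now compute (2/3).
Pull out 2: since 3 ≡ 3 (mod 8), (2/3) = -1.
Reached (1/3) = 1. Collecting the sign flips along the way, the symbol is -1.

-1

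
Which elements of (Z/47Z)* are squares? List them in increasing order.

1,2,3,4,6,7,8,9,12,14,16,17,18,21,24,25,27,28,32,34,36,37,42

Square k = 1,…,23 (k and 47−k give the same square):
1²=1, 2²=4, 3²=9, 4²=16, 5²=25, 6²=36, 7²≡2, 8²≡17, 9²≡34, 10²≡6, 11²≡27, 12²≡3, 13²≡28, 14²≡8, 15²≡37, 16²≡21, 17²≡7, 18²≡42, 19²≡32, 20²≡24, 21²≡18, 22²≡14, 23²≡12 (mod 47).
So the quadratic residues mod 47 are {1, 2, 3, 4, 6, 7, 8, 9, 12, 14, 16, 17, 18, 21, 24, 25, 27, 28, 32, 34, 36, 37, 42}.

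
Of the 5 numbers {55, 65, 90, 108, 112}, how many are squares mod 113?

1

(55/113) = -1 → non-residue.
(65/113) = -1 → non-residue.
(90/113) = -1 → non-residue.
(108/113) = -1 → non-residue.
(112/113) = +1 → QR.
Total quadratic residues among the 5: 1.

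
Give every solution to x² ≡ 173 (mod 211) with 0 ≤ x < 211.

Since 211 ≡ 3 (mod 4), a square root of 173 is 173^((211+1)/4) = 173^53 mod 211.
Repeated squaring: 173^2≡178, 173^4≡34, 173^8≡101, 173^16≡73, 173^32≡54 (mod 211).
173^53 = 173^(32+16+4+1) ≡ 54 (mod 211).
Check: 54² = 2916 ≡ 173 (mod 211). The two roots are 54 and 157.

54, 157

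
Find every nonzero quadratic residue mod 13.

Square k = 1,…,6 (k and 13−k give the same square):
1²=1, 2²=4, 3²=9, 4²≡3, 5²≡12, 6²≡10 (mod 13).
So the quadratic residues mod 13 are {1, 3, 4, 9, 10, 12}.

1, 3, 4, 9, 10, 12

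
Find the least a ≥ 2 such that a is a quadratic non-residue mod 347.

(2/347) = −1, so 2 is the smallest positive non-residue mod 347.

2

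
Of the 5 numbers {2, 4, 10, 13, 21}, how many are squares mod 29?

2

(2/29) = -1 → non-residue.
(4/29) = +1 → QR.
(10/29) = -1 → non-residue.
(13/29) = +1 → QR.
(21/29) = -1 → non-residue.
Total quadratic residues among the 5: 2.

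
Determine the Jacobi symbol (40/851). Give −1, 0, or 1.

-1

Pull out 2^3: since 851 ≡ 3 (mod 8), (2/851) = -1, so (2/851)^3 = -1.
Reciprocity: 5 ≡ 1 and 851 ≡ 3 (mod 4), so (5/851) = +(851/5).
Reduce top mod 5: now compute (1/5).
Reached (1/5) = 1. Collecting the sign flips along the way, the symbol is -1.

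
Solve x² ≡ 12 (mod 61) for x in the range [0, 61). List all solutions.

61 ≡ 1 (mod 4), so we find a root by search.
Trying successive values, 16² = 256 ≡ 12 (mod 61). The other root is 61 − 16 = 45.

16, 45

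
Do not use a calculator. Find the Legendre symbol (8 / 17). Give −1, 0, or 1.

1

Pull out 2^3: since 17 ≡ 1 (mod 8), (2/17) = +1, so (2/17)^3 = +1.
Reached (1/17) = 1. Collecting the sign flips along the way, the symbol is +1.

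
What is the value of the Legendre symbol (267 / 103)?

1

First reduce: 267 ≡ 61 (mod 103).
Reciprocity: 61 ≡ 1 and 103 ≡ 3 (mod 4), so (61/103) = +(103/61).
Reduce top mod 61: now compute (42/61).
Pull out 2: since 61 ≡ 5 (mod 8), (2/61) = -1.
Reciprocity: 21 ≡ 1 and 61 ≡ 1 (mod 4), so (21/61) = +(61/21).
Reduce top mod 21: now compute (19/21).
Reciprocity: 19 ≡ 3 and 21 ≡ 1 (mod 4), so (19/21) = +(21/19).
Reduce top mod 19: now compute (2/19).
Pull out 2: since 19 ≡ 3 (mod 8), (2/19) = -1.
Reached (1/19) = 1. Collecting the sign flips along the way, the symbol is +1.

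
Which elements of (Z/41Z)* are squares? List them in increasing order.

Square k = 1,…,20 (k and 41−k give the same square):
1²=1, 2²=4, 3²=9, 4²=16, 5²=25, 6²=36, 7²≡8, 8²≡23, 9²≡40, 10²≡18, 11²≡39, 12²≡21, 13²≡5, 14²≡32, 15²≡20, 16²≡10, 17²≡2, 18²≡37, 19²≡33, 20²≡31 (mod 41).
So the quadratic residues mod 41 are {1, 2, 4, 5, 8, 9, 10, 16, 18, 20, 21, 23, 25, 31, 32, 33, 36, 37, 39, 40}.

1, 2, 4, 5, 8, 9, 10, 16, 18, 20, 21, 23, 25, 31, 32, 33, 36, 37, 39, 40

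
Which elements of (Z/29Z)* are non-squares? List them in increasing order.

Square k = 1,…,14 (k and 29−k give the same square):
1²=1, 2²=4, 3²=9, 4²=16, 5²=25, 6²≡7, 7²≡20, 8²≡6, 9²≡23, 10²≡13, 11²≡5, 12²≡28, 13²≡24, 14²≡22 (mod 29).
The residues are {1, 4, 5, 6, 7, 9, 13, 16, 20, 22, 23, 24, 25, 28}; the non-residues are the remaining 14 nonzero classes.

2 3 8 10 11 12 14 15 17 18 19 21 26 27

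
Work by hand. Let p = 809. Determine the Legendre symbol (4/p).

Pull out 2^2: since 809 ≡ 1 (mod 8), (2/809) = +1, so (2/809)^2 = +1.
Reached (1/809) = 1. Collecting the sign flips along the way, the symbol is +1.

1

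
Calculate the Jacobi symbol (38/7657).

0

Pull out 2: since 7657 ≡ 1 (mod 8), (2/7657) = +1.
Reciprocity: 19 ≡ 3 and 7657 ≡ 1 (mod 4), so (19/7657) = +(7657/19).
Reduce top mod 19: now compute (0/19).
Top reduces to 0: gcd > 1, so the symbol is 0.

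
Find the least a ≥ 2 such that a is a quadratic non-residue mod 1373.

2

(2/1373) = −1, so 2 is the smallest positive non-residue mod 1373.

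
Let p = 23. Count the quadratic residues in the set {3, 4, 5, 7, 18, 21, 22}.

3

(3/23) = +1 → QR.
(4/23) = +1 → QR.
(5/23) = -1 → non-residue.
(7/23) = -1 → non-residue.
(18/23) = +1 → QR.
(21/23) = -1 → non-residue.
(22/23) = -1 → non-residue.
Total quadratic residues among the 7: 3.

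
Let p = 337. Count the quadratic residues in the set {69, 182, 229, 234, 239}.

4

(69/337) = -1 → non-residue.
(182/337) = +1 → QR.
(229/337) = +1 → QR.
(234/337) = +1 → QR.
(239/337) = +1 → QR.
Total quadratic residues among the 5: 4.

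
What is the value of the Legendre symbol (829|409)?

First reduce: 829 ≡ 11 (mod 409).
Reciprocity: 11 ≡ 3 and 409 ≡ 1 (mod 4), so (11/409) = +(409/11).
Reduce top mod 11: now compute (2/11).
Pull out 2: since 11 ≡ 3 (mod 8), (2/11) = -1.
Reached (1/11) = 1. Collecting the sign flips along the way, the symbol is -1.

-1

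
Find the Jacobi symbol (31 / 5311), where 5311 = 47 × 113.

Reciprocity: 31 ≡ 3 and 5311 ≡ 3 (mod 4), so (31/5311) = −(5311/31).
Reduce top mod 31: now compute (10/31).
Pull out 2: since 31 ≡ 7 (mod 8), (2/31) = +1.
Reciprocity: 5 ≡ 1 and 31 ≡ 3 (mod 4), so (5/31) = +(31/5).
Reduce top mod 5: now compute (1/5).
Reached (1/5) = 1. Collecting the sign flips along the way, the symbol is -1.

-1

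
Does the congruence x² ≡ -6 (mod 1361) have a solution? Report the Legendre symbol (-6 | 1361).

First reduce: -6 ≡ 1355 (mod 1361).
Reciprocity: 1355 ≡ 3 and 1361 ≡ 1 (mod 4), so (1355/1361) = +(1361/1355).
Reduce top mod 1355: now compute (6/1355).
Pull out 2: since 1355 ≡ 3 (mod 8), (2/1355) = -1.
Reciprocity: 3 ≡ 3 and 1355 ≡ 3 (mod 4), so (3/1355) = −(1355/3).
Reduce top mod 3: now compute (2/3).
Pull out 2: since 3 ≡ 3 (mod 8), (2/3) = -1.
Reached (1/3) = 1. Collecting the sign flips along the way, the symbol is -1.

-1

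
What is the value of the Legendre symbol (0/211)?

0

Top reduces to 0: gcd > 1, so the symbol is 0.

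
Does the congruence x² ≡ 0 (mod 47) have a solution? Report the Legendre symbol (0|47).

0

Top reduces to 0: gcd > 1, so the symbol is 0.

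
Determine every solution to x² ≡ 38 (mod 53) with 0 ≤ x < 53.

12, 41

53 ≡ 1 (mod 4), so we find a root by search.
Trying successive values, 12² = 144 ≡ 38 (mod 53). The other root is 53 − 12 = 41.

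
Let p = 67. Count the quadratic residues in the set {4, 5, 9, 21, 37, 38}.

4

(4/67) = +1 → QR.
(5/67) = -1 → non-residue.
(9/67) = +1 → QR.
(21/67) = +1 → QR.
(37/67) = +1 → QR.
(38/67) = -1 → non-residue.
Total quadratic residues among the 6: 4.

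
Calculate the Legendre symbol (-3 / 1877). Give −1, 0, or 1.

First reduce: -3 ≡ 1874 (mod 1877).
Pull out 2: since 1877 ≡ 5 (mod 8), (2/1877) = -1.
Reciprocity: 937 ≡ 1 and 1877 ≡ 1 (mod 4), so (937/1877) = +(1877/937).
Reduce top mod 937: now compute (3/937).
Reciprocity: 3 ≡ 3 and 937 ≡ 1 (mod 4), so (3/937) = +(937/3).
Reduce top mod 3: now compute (1/3).
Reached (1/3) = 1. Collecting the sign flips along the way, the symbol is -1.

-1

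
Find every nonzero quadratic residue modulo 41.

1, 2, 4, 5, 8, 9, 10, 16, 18, 20, 21, 23, 25, 31, 32, 33, 36, 37, 39, 40

Square k = 1,…,20 (k and 41−k give the same square):
1²=1, 2²=4, 3²=9, 4²=16, 5²=25, 6²=36, 7²≡8, 8²≡23, 9²≡40, 10²≡18, 11²≡39, 12²≡21, 13²≡5, 14²≡32, 15²≡20, 16²≡10, 17²≡2, 18²≡37, 19²≡33, 20²≡31 (mod 41).
So the quadratic residues mod 41 are {1, 2, 4, 5, 8, 9, 10, 16, 18, 20, 21, 23, 25, 31, 32, 33, 36, 37, 39, 40}.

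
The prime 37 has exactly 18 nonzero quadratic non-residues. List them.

Square k = 1,…,18 (k and 37−k give the same square):
1²=1, 2²=4, 3²=9, 4²=16, 5²=25, 6²=36, 7²≡12, 8²≡27, 9²≡7, 10²≡26, 11²≡10, 12²≡33, 13²≡21, 14²≡11, 15²≡3, 16²≡34, 17²≡30, 18²≡28 (mod 37).
The residues are {1, 3, 4, 7, 9, 10, 11, 12, 16, 21, 25, 26, 27, 28, 30, 33, 34, 36}; the non-residues are the remaining 18 nonzero classes.

2,5,6,8,13,14,15,17,18,19,20,22,23,24,29,31,32,35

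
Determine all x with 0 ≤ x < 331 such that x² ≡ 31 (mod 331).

32, 299

Since 331 ≡ 3 (mod 4), a square root of 31 is 31^((331+1)/4) = 31^83 mod 331.
Repeated squaring: 31^2≡299, 31^4≡31, 31^8≡299, 31^16≡31, 31^32≡299, 31^64≡31 (mod 331).
31^83 = 31^(64+16+2+1) ≡ 299 (mod 331).
Check: 299² = 89401 ≡ 31 (mod 331). The two roots are 32 and 299.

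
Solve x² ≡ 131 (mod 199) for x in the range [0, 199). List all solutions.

23, 176

Since 199 ≡ 3 (mod 4), a square root of 131 is 131^((199+1)/4) = 131^50 mod 199.
Repeated squaring: 131^2≡47, 131^4≡20, 131^8≡2, 131^16≡4, 131^32≡16 (mod 199).
131^50 = 131^(32+16+2) ≡ 23 (mod 199).
Check: 23² = 529 ≡ 131 (mod 199). The two roots are 23 and 176.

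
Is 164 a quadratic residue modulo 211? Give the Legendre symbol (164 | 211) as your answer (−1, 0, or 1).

-1

Pull out 2^2: since 211 ≡ 3 (mod 8), (2/211) = -1, so (2/211)^2 = +1.
Reciprocity: 41 ≡ 1 and 211 ≡ 3 (mod 4), so (41/211) = +(211/41).
Reduce top mod 41: now compute (6/41).
Pull out 2: since 41 ≡ 1 (mod 8), (2/41) = +1.
Reciprocity: 3 ≡ 3 and 41 ≡ 1 (mod 4), so (3/41) = +(41/3).
Reduce top mod 3: now compute (2/3).
Pull out 2: since 3 ≡ 3 (mod 8), (2/3) = -1.
Reached (1/3) = 1. Collecting the sign flips along the way, the symbol is -1.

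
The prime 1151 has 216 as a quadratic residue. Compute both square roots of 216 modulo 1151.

Since 1151 ≡ 3 (mod 4), a square root of 216 is 216^((1151+1)/4) = 216^288 mod 1151.
Repeated squaring: 216^2≡616, 216^4≡777, 216^8≡605, 216^16≡7, 216^32≡49, 216^64≡99, 216^128≡593, 216^256≡594 (mod 1151).
216^288 = 216^(256+32) ≡ 331 (mod 1151).
Check: 331² = 109561 ≡ 216 (mod 1151). The two roots are 331 and 820.

331, 820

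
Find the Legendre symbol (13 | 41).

Euler's criterion: (13/41) ≡ 13^20 (mod 41).
13^2 ≡ 5 (mod 41)
13^4 ≡ 25 (mod 41)
13^8 ≡ 10 (mod 41)
13^16 ≡ 18 (mod 41)
13^20 = 13^(16+4) ≡ 40 (mod 41).
Result is 40 ≡ −1, so (13/41) = −1.

-1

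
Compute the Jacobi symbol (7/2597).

0

Reciprocity: 7 ≡ 3 and 2597 ≡ 1 (mod 4), so (7/2597) = +(2597/7).
Reduce top mod 7: now compute (0/7).
Top reduces to 0: gcd > 1, so the symbol is 0.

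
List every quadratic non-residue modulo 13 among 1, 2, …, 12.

2 5 6 7 8 11

Square k = 1,…,6 (k and 13−k give the same square):
1²=1, 2²=4, 3²=9, 4²≡3, 5²≡12, 6²≡10 (mod 13).
The residues are {1, 3, 4, 9, 10, 12}; the non-residues are the remaining 6 nonzero classes.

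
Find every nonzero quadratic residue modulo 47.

Square k = 1,…,23 (k and 47−k give the same square):
1²=1, 2²=4, 3²=9, 4²=16, 5²=25, 6²=36, 7²≡2, 8²≡17, 9²≡34, 10²≡6, 11²≡27, 12²≡3, 13²≡28, 14²≡8, 15²≡37, 16²≡21, 17²≡7, 18²≡42, 19²≡32, 20²≡24, 21²≡18, 22²≡14, 23²≡12 (mod 47).
So the quadratic residues mod 47 are {1, 2, 3, 4, 6, 7, 8, 9, 12, 14, 16, 17, 18, 21, 24, 25, 27, 28, 32, 34, 36, 37, 42}.

1 2 3 4 6 7 8 9 12 14 16 17 18 21 24 25 27 28 32 34 36 37 42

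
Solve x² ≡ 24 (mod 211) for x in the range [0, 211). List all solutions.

92, 119

Since 211 ≡ 3 (mod 4), a square root of 24 is 24^((211+1)/4) = 24^53 mod 211.
Repeated squaring: 24^2≡154, 24^4≡84, 24^8≡93, 24^16≡209, 24^32≡4 (mod 211).
24^53 = 24^(32+16+4+1) ≡ 119 (mod 211).
Check: 119² = 14161 ≡ 24 (mod 211). The two roots are 92 and 119.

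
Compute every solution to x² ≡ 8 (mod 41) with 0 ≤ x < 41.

7, 34

41 ≡ 1 (mod 4), so we find a root by search.
Trying successive values, 7² = 49 ≡ 8 (mod 41). The other root is 41 − 7 = 34.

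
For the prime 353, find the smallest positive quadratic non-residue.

(2/353) = +1, so 2 is a residue.
(3/353) = −1, so 3 is the smallest positive non-residue mod 353.

3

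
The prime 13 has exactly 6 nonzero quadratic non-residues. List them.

Square k = 1,…,6 (k and 13−k give the same square):
1²=1, 2²=4, 3²=9, 4²≡3, 5²≡12, 6²≡10 (mod 13).
The residues are {1, 3, 4, 9, 10, 12}; the non-residues are the remaining 6 nonzero classes.

2 5 6 7 8 11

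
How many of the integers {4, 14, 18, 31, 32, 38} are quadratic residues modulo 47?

(4/47) = +1 → QR.
(14/47) = +1 → QR.
(18/47) = +1 → QR.
(31/47) = -1 → non-residue.
(32/47) = +1 → QR.
(38/47) = -1 → non-residue.
Total quadratic residues among the 6: 4.

4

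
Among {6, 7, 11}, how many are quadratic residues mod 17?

0

(6/17) = -1 → non-residue.
(7/17) = -1 → non-residue.
(11/17) = -1 → non-residue.
Total quadratic residues among the 3: 0.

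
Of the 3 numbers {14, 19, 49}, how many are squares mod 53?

(14/53) = -1 → non-residue.
(19/53) = -1 → non-residue.
(49/53) = +1 → QR.
Total quadratic residues among the 3: 1.

1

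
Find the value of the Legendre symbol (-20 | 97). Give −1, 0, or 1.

-1

First reduce: -20 ≡ 77 (mod 97).
Reciprocity: 77 ≡ 1 and 97 ≡ 1 (mod 4), so (77/97) = +(97/77).
Reduce top mod 77: now compute (20/77).
Pull out 2^2: since 77 ≡ 5 (mod 8), (2/77) = -1, so (2/77)^2 = +1.
Reciprocity: 5 ≡ 1 and 77 ≡ 1 (mod 4), so (5/77) = +(77/5).
Reduce top mod 5: now compute (2/5).
Pull out 2: since 5 ≡ 5 (mod 8), (2/5) = -1.
Reached (1/5) = 1. Collecting the sign flips along the way, the symbol is -1.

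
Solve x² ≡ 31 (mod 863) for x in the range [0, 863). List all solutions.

161, 702

Since 863 ≡ 3 (mod 4), a square root of 31 is 31^((863+1)/4) = 31^216 mod 863.
Repeated squaring: 31^2≡98, 31^4≡111, 31^8≡239, 31^16≡163, 31^32≡679, 31^64≡199, 31^128≡766 (mod 863).
31^216 = 31^(128+64+16+8) ≡ 161 (mod 863).
Check: 161² = 25921 ≡ 31 (mod 863). The two roots are 161 and 702.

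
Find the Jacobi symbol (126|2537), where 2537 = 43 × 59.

-1

Pull out 2: since 2537 ≡ 1 (mod 8), (2/2537) = +1.
Reciprocity: 63 ≡ 3 and 2537 ≡ 1 (mod 4), so (63/2537) = +(2537/63).
Reduce top mod 63: now compute (17/63).
Reciprocity: 17 ≡ 1 and 63 ≡ 3 (mod 4), so (17/63) = +(63/17).
Reduce top mod 17: now compute (12/17).
Pull out 2^2: since 17 ≡ 1 (mod 8), (2/17) = +1, so (2/17)^2 = +1.
Reciprocity: 3 ≡ 3 and 17 ≡ 1 (mod 4), so (3/17) = +(17/3).
Reduce top mod 3: now compute (2/3).
Pull out 2: since 3 ≡ 3 (mod 8), (2/3) = -1.
Reached (1/3) = 1. Collecting the sign flips along the way, the symbol is -1.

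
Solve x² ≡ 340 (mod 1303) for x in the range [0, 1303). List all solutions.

563, 740

Since 1303 ≡ 3 (mod 4), a square root of 340 is 340^((1303+1)/4) = 340^326 mod 1303.
Repeated squaring: 340^2≡936, 340^4≡480, 340^8≡1072, 340^16≡1241, 340^32≡1238, 340^64≡316, 340^128≡828, 340^256≡206 (mod 1303).
340^326 = 340^(256+64+4+2) ≡ 740 (mod 1303).
Check: 740² = 547600 ≡ 340 (mod 1303). The two roots are 563 and 740.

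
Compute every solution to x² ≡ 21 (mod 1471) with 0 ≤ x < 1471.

203, 1268

Since 1471 ≡ 3 (mod 4), a square root of 21 is 21^((1471+1)/4) = 21^368 mod 1471.
Repeated squaring: 21^2≡441, 21^4≡309, 21^8≡1337, 21^16≡304, 21^32≡1214, 21^64≡1325, 21^128≡722, 21^256≡550 (mod 1471).
21^368 = 21^(256+64+32+16) ≡ 203 (mod 1471).
Check: 203² = 41209 ≡ 21 (mod 1471). The two roots are 203 and 1268.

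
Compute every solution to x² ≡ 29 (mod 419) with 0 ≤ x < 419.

Since 419 ≡ 3 (mod 4), a square root of 29 is 29^((419+1)/4) = 29^105 mod 419.
Repeated squaring: 29^2≡3, 29^4≡9, 29^8≡81, 29^16≡276, 29^32≡337, 29^64≡20 (mod 419).
29^105 = 29^(64+32+8+1) ≡ 345 (mod 419).
Check: 345² = 119025 ≡ 29 (mod 419). The two roots are 74 and 345.

74, 345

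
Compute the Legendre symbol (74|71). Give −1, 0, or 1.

First reduce: 74 ≡ 3 (mod 71).
Reciprocity: 3 ≡ 3 and 71 ≡ 3 (mod 4), so (3/71) = −(71/3).
Reduce top mod 3: now compute (2/3).
Pull out 2: since 3 ≡ 3 (mod 8), (2/3) = -1.
Reached (1/3) = 1. Collecting the sign flips along the way, the symbol is +1.

1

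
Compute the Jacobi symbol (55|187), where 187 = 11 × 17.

Reciprocity: 55 ≡ 3 and 187 ≡ 3 (mod 4), so (55/187) = −(187/55).
Reduce top mod 55: now compute (22/55).
Pull out 2: since 55 ≡ 7 (mod 8), (2/55) = +1.
Reciprocity: 11 ≡ 3 and 55 ≡ 3 (mod 4), so (11/55) = −(55/11).
Reduce top mod 11: now compute (0/11).
Top reduces to 0: gcd > 1, so the symbol is 0.

0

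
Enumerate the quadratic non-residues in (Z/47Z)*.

Square k = 1,…,23 (k and 47−k give the same square):
1²=1, 2²=4, 3²=9, 4²=16, 5²=25, 6²=36, 7²≡2, 8²≡17, 9²≡34, 10²≡6, 11²≡27, 12²≡3, 13²≡28, 14²≡8, 15²≡37, 16²≡21, 17²≡7, 18²≡42, 19²≡32, 20²≡24, 21²≡18, 22²≡14, 23²≡12 (mod 47).
The residues are {1, 2, 3, 4, 6, 7, 8, 9, 12, 14, 16, 17, 18, 21, 24, 25, 27, 28, 32, 34, 36, 37, 42}; the non-residues are the remaining 23 nonzero classes.

5,10,11,13,15,19,20,22,23,26,29,30,31,33,35,38,39,40,41,43,44,45,46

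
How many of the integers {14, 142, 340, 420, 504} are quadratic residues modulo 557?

1

(14/557) = -1 → non-residue.
(142/557) = -1 → non-residue.
(340/557) = -1 → non-residue.
(420/557) = +1 → QR.
(504/557) = -1 → non-residue.
Total quadratic residues among the 5: 1.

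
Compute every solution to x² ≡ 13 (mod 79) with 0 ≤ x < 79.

31, 48

Since 79 ≡ 3 (mod 4), a square root of 13 is 13^((79+1)/4) = 13^20 mod 79.
Repeated squaring: 13^2≡11, 13^4≡42, 13^8≡26, 13^16≡44 (mod 79).
13^20 = 13^(16+4) ≡ 31 (mod 79).
Check: 31² = 961 ≡ 13 (mod 79). The two roots are 31 and 48.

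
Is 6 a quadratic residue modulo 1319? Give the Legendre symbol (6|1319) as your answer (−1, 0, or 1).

Pull out 2: since 1319 ≡ 7 (mod 8), (2/1319) = +1.
Reciprocity: 3 ≡ 3 and 1319 ≡ 3 (mod 4), so (3/1319) = −(1319/3).
Reduce top mod 3: now compute (2/3).
Pull out 2: since 3 ≡ 3 (mod 8), (2/3) = -1.
Reached (1/3) = 1. Collecting the sign flips along the way, the symbol is +1.

1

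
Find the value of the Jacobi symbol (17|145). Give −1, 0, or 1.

Reciprocity: 17 ≡ 1 and 145 ≡ 1 (mod 4), so (17/145) = +(145/17).
Reduce top mod 17: now compute (9/17).
Reciprocity: 9 ≡ 1 and 17 ≡ 1 (mod 4), so (9/17) = +(17/9).
Reduce top mod 9: now compute (8/9).
Pull out 2^3: since 9 ≡ 1 (mod 8), (2/9) = +1, so (2/9)^3 = +1.
Reached (1/9) = 1. Collecting the sign flips along the way, the symbol is +1.

1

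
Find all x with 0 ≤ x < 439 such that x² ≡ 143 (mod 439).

Since 439 ≡ 3 (mod 4), a square root of 143 is 143^((439+1)/4) = 143^110 mod 439.
Repeated squaring: 143^2≡255, 143^4≡53, 143^8≡175, 143^16≡334, 143^32≡50, 143^64≡305 (mod 439).
143^110 = 143^(64+32+8+4+2) ≡ 99 (mod 439).
Check: 99² = 9801 ≡ 143 (mod 439). The two roots are 99 and 340.

99, 340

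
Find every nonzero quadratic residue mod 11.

Square k = 1,…,5 (k and 11−k give the same square):
1²=1, 2²=4, 3²=9, 4²≡5, 5²≡3 (mod 11).
So the quadratic residues mod 11 are {1, 3, 4, 5, 9}.

1,3,4,5,9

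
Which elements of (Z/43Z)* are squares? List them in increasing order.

Square k = 1,…,21 (k and 43−k give the same square):
1²=1, 2²=4, 3²=9, 4²=16, 5²=25, 6²=36, 7²≡6, 8²≡21, 9²≡38, 10²≡14, 11²≡35, 12²≡15, 13²≡40, 14²≡24, 15²≡10, 16²≡41, 17²≡31, 18²≡23, 19²≡17, 20²≡13, 21²≡11 (mod 43).
So the quadratic residues mod 43 are {1, 4, 6, 9, 10, 11, 13, 14, 15, 16, 17, 21, 23, 24, 25, 31, 35, 36, 38, 40, 41}.

1,4,6,9,10,11,13,14,15,16,17,21,23,24,25,31,35,36,38,40,41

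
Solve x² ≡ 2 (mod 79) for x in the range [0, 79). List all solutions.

Since 79 ≡ 3 (mod 4), a square root of 2 is 2^((79+1)/4) = 2^20 mod 79.
Repeated squaring: 2^2≡4, 2^4≡16, 2^8≡19, 2^16≡45 (mod 79).
2^20 = 2^(16+4) ≡ 9 (mod 79).
Check: 9² = 81 ≡ 2 (mod 79). The two roots are 9 and 70.

9, 70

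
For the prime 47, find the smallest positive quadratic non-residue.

(2/47) = +1, so 2 is a residue.
(3/47) = +1, so 3 is a residue.
(4/47) = +1, so 4 is a residue.
(5/47) = −1, so 5 is the smallest positive non-residue mod 47.

5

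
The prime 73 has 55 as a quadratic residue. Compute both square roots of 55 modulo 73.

73 ≡ 1 (mod 4), so we find a root by search.
Trying successive values, 36² = 1296 ≡ 55 (mod 73). The other root is 73 − 36 = 37.

36, 37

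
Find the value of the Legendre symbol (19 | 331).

1

Reciprocity: 19 ≡ 3 and 331 ≡ 3 (mod 4), so (19/331) = −(331/19).
Reduce top mod 19: now compute (8/19).
Pull out 2^3: since 19 ≡ 3 (mod 8), (2/19) = -1, so (2/19)^3 = -1.
Reached (1/19) = 1. Collecting the sign flips along the way, the symbol is +1.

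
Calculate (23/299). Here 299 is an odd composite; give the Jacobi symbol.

Reciprocity: 23 ≡ 3 and 299 ≡ 3 (mod 4), so (23/299) = −(299/23).
Reduce top mod 23: now compute (0/23).
Top reduces to 0: gcd > 1, so the symbol is 0.

0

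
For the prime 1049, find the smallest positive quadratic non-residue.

3

(2/1049) = +1, so 2 is a residue.
(3/1049) = −1, so 3 is the smallest positive non-residue mod 1049.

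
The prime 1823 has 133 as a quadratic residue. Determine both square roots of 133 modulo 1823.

196, 1627

Since 1823 ≡ 3 (mod 4), a square root of 133 is 133^((1823+1)/4) = 133^456 mod 1823.
Repeated squaring: 133^2≡1282, 133^4≡1001, 133^8≡1174, 133^16≡88, 133^32≡452, 133^64≡128, 133^128≡1800, 133^256≡529 (mod 1823).
133^456 = 133^(256+128+64+8) ≡ 196 (mod 1823).
Check: 196² = 38416 ≡ 133 (mod 1823). The two roots are 196 and 1627.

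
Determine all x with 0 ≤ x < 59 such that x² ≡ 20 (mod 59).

16, 43

Since 59 ≡ 3 (mod 4), a square root of 20 is 20^((59+1)/4) = 20^15 mod 59.
Repeated squaring: 20^2≡46, 20^4≡51, 20^8≡5 (mod 59).
20^15 = 20^(8+4+2+1) ≡ 16 (mod 59).
Check: 16² = 256 ≡ 20 (mod 59). The two roots are 16 and 43.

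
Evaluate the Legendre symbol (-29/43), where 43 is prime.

First reduce: -29 ≡ 14 (mod 43).
Pull out 2: since 43 ≡ 3 (mod 8), (2/43) = -1.
Reciprocity: 7 ≡ 3 and 43 ≡ 3 (mod 4), so (7/43) = −(43/7).
Reduce top mod 7: now compute (1/7).
Reached (1/7) = 1. Collecting the sign flips along the way, the symbol is +1.

1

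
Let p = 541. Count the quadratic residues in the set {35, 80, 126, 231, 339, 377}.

3

(35/541) = +1 → QR.
(80/541) = +1 → QR.
(126/541) = -1 → non-residue.
(231/541) = -1 → non-residue.
(339/541) = -1 → non-residue.
(377/541) = +1 → QR.
Total quadratic residues among the 6: 3.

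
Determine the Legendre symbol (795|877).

Reciprocity: 795 ≡ 3 and 877 ≡ 1 (mod 4), so (795/877) = +(877/795).
Reduce top mod 795: now compute (82/795).
Pull out 2: since 795 ≡ 3 (mod 8), (2/795) = -1.
Reciprocity: 41 ≡ 1 and 795 ≡ 3 (mod 4), so (41/795) = +(795/41).
Reduce top mod 41: now compute (16/41).
Pull out 2^4: since 41 ≡ 1 (mod 8), (2/41) = +1, so (2/41)^4 = +1.
Reached (1/41) = 1. Collecting the sign flips along the way, the symbol is -1.

-1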